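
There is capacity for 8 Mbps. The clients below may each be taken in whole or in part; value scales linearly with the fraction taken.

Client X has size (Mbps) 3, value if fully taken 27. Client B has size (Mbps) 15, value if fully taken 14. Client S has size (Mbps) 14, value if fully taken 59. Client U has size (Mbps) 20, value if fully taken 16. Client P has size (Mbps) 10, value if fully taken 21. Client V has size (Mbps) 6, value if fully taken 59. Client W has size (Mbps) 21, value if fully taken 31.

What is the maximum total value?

77

Best value per unit of size first: Client V 59/6≈9.83, Client X 27/3≈9, Client S 59/14≈4.21, Client P 21/10≈2.1, Client W 31/21≈1.48, Client B 14/15≈0.933, Client U 16/20≈0.8.
All 6 Mbps of Client V fit (value 59) — 2 remain.
Only 2 Mbps remain; take 2/3 of Client X for value 27×2/3 = 18.
Total value = 77.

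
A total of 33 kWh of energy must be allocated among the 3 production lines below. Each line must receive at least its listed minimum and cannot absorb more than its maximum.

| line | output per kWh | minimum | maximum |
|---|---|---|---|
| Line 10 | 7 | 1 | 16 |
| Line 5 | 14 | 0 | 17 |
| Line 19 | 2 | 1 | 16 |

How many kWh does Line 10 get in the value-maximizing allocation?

Meeting every minimum uses 1+0+1 = 2 kWh, leaving 31.
Rank by output per kWh: Line 5 14 > Line 10 7 > Line 19 2.
Line 5: +17 to 17 (cap) ; 14 left.
Only 14 left; Line 10 takes them to reach 15.

15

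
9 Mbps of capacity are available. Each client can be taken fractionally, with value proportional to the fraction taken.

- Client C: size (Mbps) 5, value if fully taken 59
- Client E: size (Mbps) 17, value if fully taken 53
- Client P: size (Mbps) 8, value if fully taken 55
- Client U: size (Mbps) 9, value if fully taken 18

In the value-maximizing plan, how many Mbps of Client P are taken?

4

Best value per unit of size first: Client C 59/5≈11.8, Client P 55/8≈6.88, Client E 53/17≈3.12, Client U 18/9≈2.
All 5 Mbps of Client C fit (value 59) → 4 remain.
Only 4 Mbps remain; take 4/8 of Client P for value 55×4/8 = 27.5.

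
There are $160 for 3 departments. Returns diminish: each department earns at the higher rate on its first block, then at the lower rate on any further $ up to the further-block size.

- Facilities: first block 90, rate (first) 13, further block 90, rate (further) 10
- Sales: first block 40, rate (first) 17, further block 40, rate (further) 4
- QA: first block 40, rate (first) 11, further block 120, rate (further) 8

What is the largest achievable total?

Order all 6 blocks by rate: Sales/tier1 17 > Facilities/tier1 13 > QA/tier1 11 > Facilities/tier2 10 > QA/tier2 8 > Sales/tier2 4.
Fill Sales tier1 block (40 at 17) — 120 left.
Facilities tier1 at 13: fill all 90 — 30 left.
QA tier1 at 11: only 30 left, fill 30.
Total = 17×40 + 13×90 + 11×30 = 2180.

2180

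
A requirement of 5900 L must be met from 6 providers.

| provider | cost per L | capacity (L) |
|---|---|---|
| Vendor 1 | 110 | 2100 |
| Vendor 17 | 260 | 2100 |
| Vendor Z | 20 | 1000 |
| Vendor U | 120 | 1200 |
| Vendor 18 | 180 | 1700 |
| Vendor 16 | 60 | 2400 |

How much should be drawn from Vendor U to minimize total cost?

Use providers in increasing cost order.
Take 1000 from Vendor Z at 20 — need 4900 more.
Vendor 16 at 60: take all 2400 L — 2500 still needed.
Vendor 1 (110): use full 2100 — 400 L to go.
Vendor U (120): take the remaining 400 — done.
Vendor 18, Vendor 17: unused.

400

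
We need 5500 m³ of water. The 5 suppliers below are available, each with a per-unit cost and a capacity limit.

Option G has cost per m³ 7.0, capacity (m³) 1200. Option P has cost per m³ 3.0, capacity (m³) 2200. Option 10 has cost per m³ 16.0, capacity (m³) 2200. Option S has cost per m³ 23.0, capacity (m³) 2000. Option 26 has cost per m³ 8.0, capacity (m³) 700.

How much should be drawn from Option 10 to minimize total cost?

1400

Use suppliers in increasing cost order.
Take 2200 from Option P at 3.0 → need 3300 more.
Option G at 7.0: take all 1200 m³ → 2100 still needed.
Option 26 at 8.0: take all 700 m³ → 1400 still needed.
Option 10 (16.0): take the remaining 1400 → done.
Option S: unused.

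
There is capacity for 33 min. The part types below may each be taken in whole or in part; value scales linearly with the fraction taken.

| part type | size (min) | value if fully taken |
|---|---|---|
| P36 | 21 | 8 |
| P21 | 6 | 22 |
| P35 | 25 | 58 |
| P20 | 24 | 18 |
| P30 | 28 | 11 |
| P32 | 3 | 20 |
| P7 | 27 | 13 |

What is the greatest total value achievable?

97.68

Best value per unit of size first: P32 20/3≈6.67, P21 22/6≈3.67, P35 58/25≈2.32, P20 18/24≈0.75, P7 13/27≈0.481, P30 11/28≈0.393, P36 8/21≈0.381.
All 3 min of P32 fit (value 20) — 30 remain.
Take all of P21 (6 min, value 22) — 24 min left.
Fill the last 24 min with part of P35: 24/25 of it earns 55.68.
Total value = 97.68.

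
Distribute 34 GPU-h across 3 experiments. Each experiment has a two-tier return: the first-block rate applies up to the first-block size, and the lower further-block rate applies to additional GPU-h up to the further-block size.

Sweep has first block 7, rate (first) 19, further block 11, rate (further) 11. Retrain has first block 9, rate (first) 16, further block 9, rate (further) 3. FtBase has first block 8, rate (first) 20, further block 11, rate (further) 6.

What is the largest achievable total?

Treat each block as its own option and order by rate: FtBase/first 20 > Sweep/first 19 > Retrain/first 16 > Sweep/second 11 > FtBase/second 6 > Retrain/second 3.
FtBase/first (20): +8 — 26 left.
Sweep first at 19: fill all 7 — 19 left.
Fill Retrain first block (9 at 16) — 10 left.
Sweep second at 11: only 10 left, fill 10.
Total = 20×8 + 19×7 + 16×9 + 11×10 = 547.

547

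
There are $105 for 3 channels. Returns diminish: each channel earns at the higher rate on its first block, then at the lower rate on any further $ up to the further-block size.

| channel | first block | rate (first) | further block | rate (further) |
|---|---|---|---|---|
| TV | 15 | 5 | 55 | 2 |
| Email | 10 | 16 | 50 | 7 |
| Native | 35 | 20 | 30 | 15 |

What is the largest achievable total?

Rank every tier by rate: Native/first 20 > Email/first 16 > Native/second 15 > Email/second 7 > TV/first 5 > TV/second 2.
Fill Native first block (35 at 20) ; 70 left.
Email first at 16: fill all 10 ; 60 left.
Fill Native second block (30 at 15) ; 30 left.
Email second at 7: only 30 left, fill 30.
Total = 20×35 + 16×10 + 15×30 + 7×30 = 1520.

1520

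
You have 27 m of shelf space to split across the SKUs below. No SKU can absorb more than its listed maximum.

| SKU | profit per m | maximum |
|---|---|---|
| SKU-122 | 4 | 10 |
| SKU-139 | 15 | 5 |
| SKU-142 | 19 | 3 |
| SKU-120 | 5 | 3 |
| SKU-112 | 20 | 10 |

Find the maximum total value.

371

Rank by profit per m: SKU-112 20 > SKU-142 19 > SKU-139 15 > SKU-120 5 > SKU-122 4.
Give SKU-112 10 to hit its cap of 10 → 17 left.
SKU-142: +3 to 3 (cap) → 14 left.
Give SKU-139 5 to hit its cap of 5 → 9 left.
Give SKU-120 3 to hit its cap of 3 → 6 left.
SKU-122: +6 (room for 10) → 6. Pool exhausted.
Total = 4×6 + 15×5 + 19×3 + 5×3 + 20×10 = 371.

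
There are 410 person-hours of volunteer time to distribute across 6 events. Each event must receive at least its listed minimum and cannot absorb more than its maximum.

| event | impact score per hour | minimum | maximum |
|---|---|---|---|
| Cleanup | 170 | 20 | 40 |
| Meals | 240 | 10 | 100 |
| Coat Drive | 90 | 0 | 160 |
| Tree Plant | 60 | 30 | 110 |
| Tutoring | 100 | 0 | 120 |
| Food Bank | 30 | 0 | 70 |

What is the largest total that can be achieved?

55400

Meeting every minimum uses 20+10+0+30+0+0 = 60 person-hours, leaving 350.
Order the events by impact score per hour: Meals 240 > Cleanup 170 > Tutoring 100 > Coat Drive 90 > Tree Plant 60 > Food Bank 30.
Give Meals 90 more to hit its cap of 100 → 260 left.
Cleanup: +20 to 40 (cap) → 240 left.
Give Tutoring 120 more to hit its cap of 120 → 120 left.
Coat Drive has room for 160 more but only 120 remain, so it gets 120.
Total = 170×40 + 240×100 + 90×120 + 60×30 + 100×120 = 55400.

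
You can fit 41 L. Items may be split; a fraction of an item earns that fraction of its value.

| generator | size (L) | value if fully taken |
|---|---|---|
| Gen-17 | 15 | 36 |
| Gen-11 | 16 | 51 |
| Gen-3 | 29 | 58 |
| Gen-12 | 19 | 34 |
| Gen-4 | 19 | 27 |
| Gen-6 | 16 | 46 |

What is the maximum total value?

118.6

Sort by value density: Gen-11 51/16≈3.19, Gen-6 46/16≈2.88, Gen-17 36/15≈2.4, Gen-3 58/29≈2, Gen-12 34/19≈1.79, Gen-4 27/19≈1.42.
All 16 L of Gen-11 fit (value 51) → 25 remain.
Gen-6: take in full, 16 L for value 46 → 9 left.
Only 9 L remain; take 9/15 of Gen-17 for value 36×9/15 = 21.6.
Total value = 118.6.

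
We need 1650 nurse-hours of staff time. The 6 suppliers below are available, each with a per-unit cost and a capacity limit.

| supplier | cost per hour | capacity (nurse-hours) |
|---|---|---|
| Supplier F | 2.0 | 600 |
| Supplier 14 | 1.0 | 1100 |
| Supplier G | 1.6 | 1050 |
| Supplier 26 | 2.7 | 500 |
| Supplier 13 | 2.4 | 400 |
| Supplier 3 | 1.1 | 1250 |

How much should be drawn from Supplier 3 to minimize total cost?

550

Fill from the cheapest supplier first.
Supplier 14 at 1.0: take all 1100 nurse-hours ; 550 still needed.
Supplier 3 at 1.1: take 550 of its 1250 ; requirement met.
Supplier G, Supplier F, Supplier 13, Supplier 26: unused.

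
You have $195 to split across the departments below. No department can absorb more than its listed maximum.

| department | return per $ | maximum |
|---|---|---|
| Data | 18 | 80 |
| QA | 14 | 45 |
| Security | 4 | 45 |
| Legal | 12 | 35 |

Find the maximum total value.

Rank by return per $: Data 18 > QA 14 > Legal 12 > Security 4.
Data: +80 to 80 (cap) → 115 left.
QA: +45 to 45 (cap) → 70 left.
Legal: +35 to 35 (cap) → 35 left.
Security has room for 45 but only 35 remain, so it gets 35.
Total = 18×80 + 14×45 + 4×35 + 12×35 = 2630.

2630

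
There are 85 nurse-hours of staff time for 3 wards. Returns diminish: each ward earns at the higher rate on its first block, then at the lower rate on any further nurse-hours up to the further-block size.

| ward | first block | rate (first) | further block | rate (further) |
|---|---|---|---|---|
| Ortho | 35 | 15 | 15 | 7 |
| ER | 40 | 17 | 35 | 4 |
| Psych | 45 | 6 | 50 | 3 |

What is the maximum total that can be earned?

Treat each block as its own option and order by rate: ER/T1 17 > Ortho/T1 15 > Ortho/T2 7 > Psych/T1 6 > ER/T2 4 > Psych/T2 3.
ER/T1 (17): +40 — 45 left.
Ortho T1 at 15: fill all 35 — 10 left.
Ortho/T2: +10 of 15 at 7; pool empty.
Total = 17×40 + 15×35 + 7×10 = 1275.

1275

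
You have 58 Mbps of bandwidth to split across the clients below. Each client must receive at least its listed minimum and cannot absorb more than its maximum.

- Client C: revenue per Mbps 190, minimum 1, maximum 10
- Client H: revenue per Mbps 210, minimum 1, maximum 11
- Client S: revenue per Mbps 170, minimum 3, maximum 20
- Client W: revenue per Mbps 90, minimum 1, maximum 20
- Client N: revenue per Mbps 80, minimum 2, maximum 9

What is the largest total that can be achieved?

Meeting every minimum uses 1+1+3+1+2 = 8 Mbps, leaving 50.
Highest revenue per Mbps first: Client H 210 > Client C 190 > Client S 170 > Client W 90 > Client N 80.
Give Client H 10 more to hit its cap of 11 ; 40 left.
Client C takes 9 more to reach its cap of 10 ; 31 left.
Client S takes 17 more to reach its cap of 20 ; 14 left.
Client W has room for 19 more but only 14 remain, so it gets 15.
Total = 190×10 + 210×11 + 170×20 + 90×15 + 80×2 = 9120.

9120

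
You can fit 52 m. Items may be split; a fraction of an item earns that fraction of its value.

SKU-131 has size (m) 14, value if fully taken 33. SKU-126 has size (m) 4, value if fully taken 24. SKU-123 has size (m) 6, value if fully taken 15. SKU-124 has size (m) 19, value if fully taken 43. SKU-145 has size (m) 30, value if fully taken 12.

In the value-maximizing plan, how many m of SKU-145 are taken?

Best value per unit of size first: SKU-126 24/4≈6, SKU-123 15/6≈2.5, SKU-131 33/14≈2.36, SKU-124 43/19≈2.26, SKU-145 12/30≈0.4.
SKU-126: take in full, 4 m for value 24 → 48 left.
Take all of SKU-123 (6 m, value 15) → 42 m left.
SKU-131: take in full, 14 m for value 33 → 28 left.
Take all of SKU-124 (19 m, value 43) → 9 m left.
Only 9 m remain; take 9/30 of SKU-145 for value 12×9/30 = 3.6.

9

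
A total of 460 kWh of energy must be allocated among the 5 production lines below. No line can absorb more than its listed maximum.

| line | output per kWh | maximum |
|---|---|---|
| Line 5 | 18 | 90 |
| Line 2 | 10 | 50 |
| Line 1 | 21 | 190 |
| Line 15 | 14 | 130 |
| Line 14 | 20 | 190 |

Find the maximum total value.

9230

Order the production lines by output per kWh: Line 1 21 > Line 14 20 > Line 5 18 > Line 15 14 > Line 2 10.
Line 1: +190 to 190 (cap) — 270 left.
Give Line 14 190 to hit its cap of 190 — 80 left.
Line 5: +80 (room for 90) → 80. Pool exhausted.
Total = 18×80 + 21×190 + 20×190 = 9230.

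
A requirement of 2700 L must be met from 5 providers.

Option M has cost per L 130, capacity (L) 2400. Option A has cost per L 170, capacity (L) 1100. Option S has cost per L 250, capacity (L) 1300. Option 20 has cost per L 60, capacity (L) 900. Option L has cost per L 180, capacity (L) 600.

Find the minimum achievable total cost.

Fill from the cheapest provider first.
Option 20 (60): use full 900 → 1800 L to go.
Take 1800 from Option M at 130 to finish.
Option A, Option L, Option S: unused.
Cost = 900×60 + 1800×130 = 288000.

288000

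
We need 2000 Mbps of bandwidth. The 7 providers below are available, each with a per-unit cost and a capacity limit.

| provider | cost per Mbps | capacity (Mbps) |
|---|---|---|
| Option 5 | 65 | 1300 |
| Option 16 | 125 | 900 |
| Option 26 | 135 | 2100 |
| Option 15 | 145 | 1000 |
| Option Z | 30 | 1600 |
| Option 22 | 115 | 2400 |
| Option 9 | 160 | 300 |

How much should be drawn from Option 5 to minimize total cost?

Use providers in increasing cost order.
Take 1600 from Option Z at 30 → need 400 more.
Take 400 from Option 5 at 65 to finish.
Option 22, Option 16, Option 26, Option 15, Option 9: unused.

400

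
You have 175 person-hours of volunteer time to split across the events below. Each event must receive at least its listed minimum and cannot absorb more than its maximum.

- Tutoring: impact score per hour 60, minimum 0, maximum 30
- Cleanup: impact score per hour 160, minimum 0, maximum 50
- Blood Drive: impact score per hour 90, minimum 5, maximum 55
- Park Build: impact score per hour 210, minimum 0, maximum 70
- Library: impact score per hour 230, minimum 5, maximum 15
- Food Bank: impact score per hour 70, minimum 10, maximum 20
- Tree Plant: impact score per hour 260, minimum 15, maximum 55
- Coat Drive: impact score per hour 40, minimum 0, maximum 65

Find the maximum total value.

Meeting every minimum uses 0+0+5+0+5+10+15+0 = 35 person-hours, leaving 140.
Order the events by impact score per hour: Tree Plant 260 > Library 230 > Park Build 210 > Cleanup 160 > Blood Drive 90 > Food Bank 70 > Tutoring 60 > Coat Drive 40.
Tree Plant: +40 to 55 (cap) — 100 left.
Library: +10 to 15 (cap) — 90 left.
Park Build: +70 to 70 (cap) — 20 left.
Cleanup has room for 50 more but only 20 remain, so it gets 20.
Total = 160×20 + 90×5 + 210×70 + 230×15 + 70×10 + 260×55 = 36800.

36800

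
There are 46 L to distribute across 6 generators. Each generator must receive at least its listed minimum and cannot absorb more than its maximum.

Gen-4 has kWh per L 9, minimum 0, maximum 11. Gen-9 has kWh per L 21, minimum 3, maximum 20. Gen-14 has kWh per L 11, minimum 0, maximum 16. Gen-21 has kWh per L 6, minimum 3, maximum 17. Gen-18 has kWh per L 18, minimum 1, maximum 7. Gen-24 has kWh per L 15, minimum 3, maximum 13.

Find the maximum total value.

Meeting every minimum uses 0+3+0+3+1+3 = 10 L, leaving 36.
Highest kWh per L first: Gen-9 21 > Gen-18 18 > Gen-24 15 > Gen-14 11 > Gen-4 9 > Gen-21 6.
Gen-9 takes 17 more to reach its cap of 20 ; 19 left.
Gen-18: +6 to 7 (cap) ; 13 left.
Gen-24: +10 to 13 (cap) ; 3 left.
Gen-14: +3 (room for 16) → 3. Pool exhausted.
Total = 21×20 + 11×3 + 6×3 + 18×7 + 15×13 = 792.

792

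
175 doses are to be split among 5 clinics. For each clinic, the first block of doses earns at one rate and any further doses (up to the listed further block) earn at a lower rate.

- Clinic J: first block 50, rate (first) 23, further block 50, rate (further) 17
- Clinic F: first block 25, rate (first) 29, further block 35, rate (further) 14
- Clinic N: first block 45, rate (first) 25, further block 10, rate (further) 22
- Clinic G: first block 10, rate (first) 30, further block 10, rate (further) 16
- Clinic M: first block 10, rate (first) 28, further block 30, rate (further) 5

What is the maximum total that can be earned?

Rank every tier by rate: Clinic G/tier1 30 > Clinic F/tier1 29 > Clinic M/tier1 28 > Clinic N/tier1 25 > Clinic J/tier1 23 > Clinic N/tier2 22 > Clinic J/tier2 17 > Clinic G/tier2 16 > Clinic F/tier2 14 > Clinic M/tier2 5.
Clinic G/tier1 (30): +10 — 165 left.
Clinic F/tier1 (29): +25 — 140 left.
Clinic M tier1 at 28: fill all 10 — 130 left.
Fill Clinic N tier1 block (45 at 25) — 85 left.
Clinic J/tier1 (23): +50 — 35 left.
Clinic N tier2 at 22: fill all 10 — 25 left.
Clinic J tier2 at 17: only 25 left, fill 25.
Total = 30×10 + 29×25 + 28×10 + 25×45 + 23×50 + 22×10 + 17×25 = 4225.

4225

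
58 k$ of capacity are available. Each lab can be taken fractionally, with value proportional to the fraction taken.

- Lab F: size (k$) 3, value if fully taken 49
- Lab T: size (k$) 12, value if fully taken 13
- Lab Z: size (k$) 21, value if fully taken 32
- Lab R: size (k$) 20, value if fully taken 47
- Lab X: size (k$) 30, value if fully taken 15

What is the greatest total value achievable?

Sort by value density: Lab F 49/3≈16.3, Lab R 47/20≈2.35, Lab Z 32/21≈1.52, Lab T 13/12≈1.08, Lab X 15/30≈0.5.
All 3 k$ of Lab F fit (value 49) — 55 remain.
Take all of Lab R (20 k$, value 47) — 35 k$ left.
All 21 k$ of Lab Z fit (value 32) — 14 remain.
Take all of Lab T (12 k$, value 13) — 2 k$ left.
Only 2 k$ remain; take 2/30 of Lab X for value 15×2/30 = 1.
Total value = 142.

142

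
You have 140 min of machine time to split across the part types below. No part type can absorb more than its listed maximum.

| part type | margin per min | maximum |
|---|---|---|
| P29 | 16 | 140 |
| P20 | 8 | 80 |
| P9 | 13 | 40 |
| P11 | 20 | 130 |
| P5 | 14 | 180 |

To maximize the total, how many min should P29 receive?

10

Highest margin per min first: P11 20 > P29 16 > P5 14 > P9 13 > P20 8.
P11 takes 130 to reach its cap of 130 ; 10 left.
P29: +10 (room for 140) → 10. Pool exhausted.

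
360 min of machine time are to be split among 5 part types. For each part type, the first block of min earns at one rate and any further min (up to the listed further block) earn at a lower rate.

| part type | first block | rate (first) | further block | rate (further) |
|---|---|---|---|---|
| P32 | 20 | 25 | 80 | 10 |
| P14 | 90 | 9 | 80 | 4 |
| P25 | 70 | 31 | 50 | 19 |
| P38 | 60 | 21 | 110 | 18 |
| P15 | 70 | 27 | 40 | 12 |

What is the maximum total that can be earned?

Order all 10 blocks by rate: P25/T1 31 > P15/T1 27 > P32/T1 25 > P38/T1 21 > P25/T2 19 > P38/T2 18 > P15/T2 12 > P32/T2 10 > P14/T1 9 > P14/T2 4.
P25 T1 at 31: fill all 70 ; 290 left.
P15/T1 (27): +70 ; 220 left.
P32 T1 at 25: fill all 20 ; 200 left.
Fill P38 T1 block (60 at 21) ; 140 left.
Fill P25 T2 block (50 at 19) ; 90 left.
P38 T2 at 18: only 90 left, fill 90.
Total = 31×70 + 27×70 + 25×20 + 21×60 + 19×50 + 18×90 = 8390.

8390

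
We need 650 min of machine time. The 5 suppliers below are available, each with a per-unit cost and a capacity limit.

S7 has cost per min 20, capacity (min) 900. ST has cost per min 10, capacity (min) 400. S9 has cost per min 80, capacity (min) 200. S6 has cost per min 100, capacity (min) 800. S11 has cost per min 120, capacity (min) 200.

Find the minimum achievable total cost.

Cheapest first:
Take 400 from ST at 10 → need 250 more.
S7 at 20: take 250 of its 900 → requirement met.
S9, S6, S11: unused.
Cost = 400×10 + 250×20 = 9000.

9000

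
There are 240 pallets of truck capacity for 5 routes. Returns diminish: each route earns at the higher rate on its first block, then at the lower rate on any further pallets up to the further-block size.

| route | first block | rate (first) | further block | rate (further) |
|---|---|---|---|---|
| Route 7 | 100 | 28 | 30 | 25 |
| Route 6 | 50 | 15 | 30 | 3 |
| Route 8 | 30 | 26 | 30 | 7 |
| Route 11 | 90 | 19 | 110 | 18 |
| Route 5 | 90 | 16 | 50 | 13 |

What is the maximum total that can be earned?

Order all 10 blocks by rate: Route 7/T1 28 > Route 8/T1 26 > Route 7/T2 25 > Route 11/T1 19 > Route 11/T2 18 > Route 5/T1 16 > Route 6/T1 15 > Route 5/T2 13 > Route 8/T2 7 > Route 6/T2 3.
Route 7 T1 at 28: fill all 100 ; 140 left.
Route 8 T1 at 26: fill all 30 ; 110 left.
Fill Route 7 T2 block (30 at 25) ; 80 left.
80 remain; put them into Route 11 T1 at 19.
Total = 28×100 + 26×30 + 25×30 + 19×80 = 5850.

5850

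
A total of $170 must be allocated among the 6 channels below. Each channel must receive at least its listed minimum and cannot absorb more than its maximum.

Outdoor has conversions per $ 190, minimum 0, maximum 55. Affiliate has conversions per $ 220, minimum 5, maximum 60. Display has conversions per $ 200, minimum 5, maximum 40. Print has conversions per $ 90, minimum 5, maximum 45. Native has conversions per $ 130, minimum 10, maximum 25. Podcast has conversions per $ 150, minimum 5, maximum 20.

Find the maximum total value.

33200

Meeting every minimum uses 0+5+5+5+10+5 = 30 $, leaving 140.
Highest conversions per $ first: Affiliate 220 > Display 200 > Outdoor 190 > Podcast 150 > Native 130 > Print 90.
Affiliate: +55 to 60 (cap) → 85 left.
Display takes 35 more to reach its cap of 40 → 50 left.
Only 50 left; Outdoor takes them to reach 50.
Total = 190×50 + 220×60 + 200×40 + 90×5 + 130×10 + 150×5 = 33200.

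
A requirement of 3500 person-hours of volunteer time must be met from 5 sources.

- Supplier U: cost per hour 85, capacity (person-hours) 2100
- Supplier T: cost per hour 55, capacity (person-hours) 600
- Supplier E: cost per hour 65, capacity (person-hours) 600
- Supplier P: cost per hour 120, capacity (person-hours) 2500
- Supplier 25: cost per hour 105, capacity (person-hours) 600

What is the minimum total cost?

271500

Cheapest first:
Supplier T (55): use full 600 — 2900 person-hours to go.
Supplier E at 65: take all 600 person-hours — 2300 still needed.
Take 2100 from Supplier U at 85 — need 200 more.
Supplier 25 (105): take the remaining 200 — done.
Supplier P: unused.
Cost = 600×55 + 600×65 + 2100×85 + 200×105 = 271500.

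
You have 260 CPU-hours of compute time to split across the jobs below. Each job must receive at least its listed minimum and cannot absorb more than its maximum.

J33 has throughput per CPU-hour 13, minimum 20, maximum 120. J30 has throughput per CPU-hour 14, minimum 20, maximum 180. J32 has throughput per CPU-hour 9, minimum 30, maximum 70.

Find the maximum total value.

Meeting every minimum uses 20+20+30 = 70 CPU-hours, leaving 190.
Rank by throughput per CPU-hour: J30 14 > J33 13 > J32 9.
J30: +160 to 180 (cap) → 30 left.
J33 has room for 100 more but only 30 remain, so it gets 50.
Total = 13×50 + 14×180 + 9×30 = 3440.

3440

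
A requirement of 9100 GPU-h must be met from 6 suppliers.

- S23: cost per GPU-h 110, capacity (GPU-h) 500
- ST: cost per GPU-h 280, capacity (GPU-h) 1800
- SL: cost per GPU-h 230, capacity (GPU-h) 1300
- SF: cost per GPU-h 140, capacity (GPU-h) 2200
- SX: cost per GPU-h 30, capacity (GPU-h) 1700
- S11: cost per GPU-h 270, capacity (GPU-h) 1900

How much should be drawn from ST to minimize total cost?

Cheapest first:
SX (30): use full 1700 — 7400 GPU-h to go.
S23 (110): use full 500 — 6900 GPU-h to go.
Take 2200 from SF at 140 — need 4700 more.
SL (230): use full 1300 — 3400 GPU-h to go.
S11 (270): use full 1900 — 1500 GPU-h to go.
ST (280): take the remaining 1500 — done.

1500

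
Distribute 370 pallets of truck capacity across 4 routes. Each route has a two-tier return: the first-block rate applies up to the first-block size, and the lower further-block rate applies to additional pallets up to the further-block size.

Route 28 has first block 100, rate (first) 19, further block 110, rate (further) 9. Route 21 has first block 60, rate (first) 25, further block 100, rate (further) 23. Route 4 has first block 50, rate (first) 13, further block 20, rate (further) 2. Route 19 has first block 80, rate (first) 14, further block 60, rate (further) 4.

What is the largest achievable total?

7210

Rank every tier by rate: Route 21/first 25 > Route 21/second 23 > Route 28/first 19 > Route 19/first 14 > Route 4/first 13 > Route 28/second 9 > Route 19/second 4 > Route 4/second 2.
Route 21 first at 25: fill all 60 — 310 left.
Route 21 second at 23: fill all 100 — 210 left.
Route 28/first (19): +100 — 110 left.
Route 19/first (14): +80 — 30 left.
Route 4 first at 13: only 30 left, fill 30.
Total = 25×60 + 23×100 + 19×100 + 14×80 + 13×30 = 7210.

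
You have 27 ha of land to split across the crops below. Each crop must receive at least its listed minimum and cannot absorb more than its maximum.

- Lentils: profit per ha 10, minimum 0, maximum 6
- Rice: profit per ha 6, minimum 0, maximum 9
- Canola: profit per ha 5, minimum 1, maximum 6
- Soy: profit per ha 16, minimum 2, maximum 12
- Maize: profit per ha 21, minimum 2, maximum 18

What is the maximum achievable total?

511

Meeting every minimum uses 0+0+1+2+2 = 5 ha, leaving 22.
Highest profit per ha first: Maize 21 > Soy 16 > Lentils 10 > Rice 6 > Canola 5.
Give Maize 16 more to hit its cap of 18 ; 6 left.
Only 6 left; Soy takes them to reach 8.
Total = 5×1 + 16×8 + 21×18 = 511.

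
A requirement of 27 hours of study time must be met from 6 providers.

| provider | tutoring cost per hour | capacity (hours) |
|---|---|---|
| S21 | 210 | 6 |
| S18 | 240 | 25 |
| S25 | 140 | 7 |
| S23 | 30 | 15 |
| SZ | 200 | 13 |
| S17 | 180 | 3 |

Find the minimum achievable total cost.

Cheapest first:
S23 (30): use full 15 → 12 hours to go.
S25 at 140: take all 7 hours → 5 still needed.
S17 at 180: take all 3 hours → 2 still needed.
SZ at 200: take 2 of its 13 → requirement met.
S21, S18: unused.
Cost = 15×30 + 7×140 + 3×180 + 2×200 = 2370.

2370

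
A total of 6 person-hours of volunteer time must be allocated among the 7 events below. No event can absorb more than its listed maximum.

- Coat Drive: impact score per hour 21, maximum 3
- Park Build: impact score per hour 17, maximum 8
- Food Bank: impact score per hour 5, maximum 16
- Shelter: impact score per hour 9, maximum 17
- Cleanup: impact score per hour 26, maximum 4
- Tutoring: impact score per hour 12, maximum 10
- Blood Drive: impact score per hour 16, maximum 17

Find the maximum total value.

146

Rank by impact score per hour: Cleanup 26 > Coat Drive 21 > Park Build 17 > Blood Drive 16 > Tutoring 12 > Shelter 9 > Food Bank 5.
Give Cleanup 4 to hit its cap of 4 — 2 left.
Coat Drive: +2 (room for 3) → 2. Pool exhausted.
Total = 21×2 + 26×4 = 146.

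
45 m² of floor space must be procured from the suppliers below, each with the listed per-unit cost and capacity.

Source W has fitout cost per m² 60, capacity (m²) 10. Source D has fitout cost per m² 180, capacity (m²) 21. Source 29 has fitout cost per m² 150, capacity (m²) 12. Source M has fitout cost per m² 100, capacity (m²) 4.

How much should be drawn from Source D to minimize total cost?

Cheapest first:
Take 10 from Source W at 60 — need 35 more.
Source M (100): use full 4 — 31 m² to go.
Source 29 (150): use full 12 — 19 m² to go.
Take 19 from Source D at 180 to finish.

19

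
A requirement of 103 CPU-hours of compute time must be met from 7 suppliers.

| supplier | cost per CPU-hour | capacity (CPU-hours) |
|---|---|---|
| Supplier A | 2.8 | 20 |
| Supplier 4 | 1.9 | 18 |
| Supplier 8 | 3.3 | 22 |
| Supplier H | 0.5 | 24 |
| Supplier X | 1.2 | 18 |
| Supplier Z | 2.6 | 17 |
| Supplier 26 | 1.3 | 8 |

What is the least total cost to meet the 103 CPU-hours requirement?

172.8

Cheapest first:
Take 24 from Supplier H at 0.5 → need 79 more.
Take 18 from Supplier X at 1.2 → need 61 more.
Supplier 26 at 1.3: take all 8 CPU-hours → 53 still needed.
Supplier 4 (1.9): use full 18 → 35 CPU-hours to go.
Take 17 from Supplier Z at 2.6 → need 18 more.
Take 18 from Supplier A at 2.8 to finish.
Supplier 8: unused.
Cost = 24×0.5 + 18×1.2 + 8×1.3 + 18×1.9 + 17×2.6 + 18×2.8 = 172.8.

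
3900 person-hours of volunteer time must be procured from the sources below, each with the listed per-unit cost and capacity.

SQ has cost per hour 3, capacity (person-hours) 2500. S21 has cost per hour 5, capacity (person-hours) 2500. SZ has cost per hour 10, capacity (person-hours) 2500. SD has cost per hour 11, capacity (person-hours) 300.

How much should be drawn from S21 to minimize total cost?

1400

Use sources in increasing cost order.
SQ at 3: take all 2500 person-hours — 1400 still needed.
S21 at 5: take 1400 of its 2500 — requirement met.
SZ, SD: unused.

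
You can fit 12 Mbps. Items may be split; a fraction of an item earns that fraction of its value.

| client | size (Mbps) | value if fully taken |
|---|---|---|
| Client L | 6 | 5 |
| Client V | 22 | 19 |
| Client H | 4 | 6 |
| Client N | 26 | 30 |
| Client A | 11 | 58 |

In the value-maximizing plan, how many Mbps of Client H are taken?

1

Best value per unit of size first: Client A 58/11≈5.27, Client H 6/4≈1.5, Client N 30/26≈1.15, Client V 19/22≈0.864, Client L 5/6≈0.833.
Client A: take in full, 11 Mbps for value 58 → 1 left.
Fill the last 1 Mbps with part of Client H: 1/4 of it earns 1.5.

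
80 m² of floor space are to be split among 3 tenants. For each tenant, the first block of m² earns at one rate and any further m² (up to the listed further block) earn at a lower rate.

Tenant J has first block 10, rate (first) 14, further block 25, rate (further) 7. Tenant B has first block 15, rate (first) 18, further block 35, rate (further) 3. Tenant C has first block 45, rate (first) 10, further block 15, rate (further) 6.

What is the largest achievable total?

Treat each block as its own option and order by rate: Tenant B/first 18 > Tenant J/first 14 > Tenant C/first 10 > Tenant J/second 7 > Tenant C/second 6 > Tenant B/second 3.
Fill Tenant B first block (15 at 18) → 65 left.
Tenant J/first (14): +10 → 55 left.
Tenant C/first (10): +45 → 10 left.
10 remain; put them into Tenant J second at 7.
Total = 18×15 + 14×10 + 10×45 + 7×10 = 930.

930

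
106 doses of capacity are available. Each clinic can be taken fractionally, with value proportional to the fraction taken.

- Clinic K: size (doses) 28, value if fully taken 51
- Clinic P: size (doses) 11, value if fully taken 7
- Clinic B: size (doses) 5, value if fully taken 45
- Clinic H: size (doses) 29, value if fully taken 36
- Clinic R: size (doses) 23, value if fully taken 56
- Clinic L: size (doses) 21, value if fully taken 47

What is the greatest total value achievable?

Sort by value density: Clinic B 45/5≈9, Clinic R 56/23≈2.43, Clinic L 47/21≈2.24, Clinic K 51/28≈1.82, Clinic H 36/29≈1.24, Clinic P 7/11≈0.636.
Clinic B: take in full, 5 doses for value 45 → 101 left.
All 23 doses of Clinic R fit (value 56) → 78 remain.
Take all of Clinic L (21 doses, value 47) → 57 doses left.
Take all of Clinic K (28 doses, value 51) → 29 doses left.
Clinic H: take in full, 29 doses for value 36 → 0 left.
Total value = 235.

235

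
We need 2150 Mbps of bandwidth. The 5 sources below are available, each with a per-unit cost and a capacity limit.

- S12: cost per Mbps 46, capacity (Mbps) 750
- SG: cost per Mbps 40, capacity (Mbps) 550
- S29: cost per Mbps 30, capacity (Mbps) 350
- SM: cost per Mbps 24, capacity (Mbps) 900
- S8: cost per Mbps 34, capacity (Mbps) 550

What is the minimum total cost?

Cheapest first:
SM (24): use full 900 — 1250 Mbps to go.
Take 350 from S29 at 30 — need 900 more.
S8 (34): use full 550 — 350 Mbps to go.
SG (40): take the remaining 350 — done.
S12: unused.
Cost = 900×24 + 350×30 + 550×34 + 350×40 = 64800.

64800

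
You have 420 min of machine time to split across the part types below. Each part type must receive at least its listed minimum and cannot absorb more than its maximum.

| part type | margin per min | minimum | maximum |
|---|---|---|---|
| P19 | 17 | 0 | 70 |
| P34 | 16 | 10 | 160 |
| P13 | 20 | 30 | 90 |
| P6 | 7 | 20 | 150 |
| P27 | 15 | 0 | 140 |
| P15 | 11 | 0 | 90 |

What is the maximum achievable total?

Meeting every minimum uses 0+10+30+20+0+0 = 60 min, leaving 360.
Rank by margin per min: P13 20 > P19 17 > P34 16 > P27 15 > P15 11 > P6 7.
Give P13 60 more to hit its cap of 90 → 300 left.
Give P19 70 more to hit its cap of 70 → 230 left.
P34: +150 to 160 (cap) → 80 left.
P27 has room for 140 more but only 80 remain, so it gets 80.
Total = 17×70 + 16×160 + 20×90 + 7×20 + 15×80 = 6890.

6890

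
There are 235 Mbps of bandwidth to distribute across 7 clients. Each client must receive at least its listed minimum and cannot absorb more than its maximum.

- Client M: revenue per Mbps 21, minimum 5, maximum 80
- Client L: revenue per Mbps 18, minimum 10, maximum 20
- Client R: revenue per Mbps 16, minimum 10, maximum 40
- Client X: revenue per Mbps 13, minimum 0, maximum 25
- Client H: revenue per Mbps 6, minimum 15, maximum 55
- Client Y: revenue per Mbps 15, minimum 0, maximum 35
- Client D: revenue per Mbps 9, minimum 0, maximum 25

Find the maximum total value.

3800

Meeting every minimum uses 5+10+10+0+15+0+0 = 40 Mbps, leaving 195.
Highest revenue per Mbps first: Client M 21 > Client L 18 > Client R 16 > Client Y 15 > Client X 13 > Client D 9 > Client H 6.
Client M: +75 to 80 (cap) → 120 left.
Client L: +10 to 20 (cap) → 110 left.
Give Client R 30 more to hit its cap of 40 → 80 left.
Client Y: +35 to 35 (cap) → 45 left.
Client X takes 25 more to reach its cap of 25 → 20 left.
Client D: +20 (room for 25) → 20. Pool exhausted.
Total = 21×80 + 18×20 + 16×40 + 13×25 + 6×15 + 15×35 + 9×20 = 3800.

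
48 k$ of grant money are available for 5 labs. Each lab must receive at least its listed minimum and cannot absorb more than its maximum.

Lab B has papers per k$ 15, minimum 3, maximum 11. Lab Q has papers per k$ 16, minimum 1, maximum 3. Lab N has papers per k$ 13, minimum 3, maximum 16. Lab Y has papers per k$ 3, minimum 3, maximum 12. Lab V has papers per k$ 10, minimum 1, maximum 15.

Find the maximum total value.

580

Meeting every minimum uses 3+1+3+3+1 = 11 k$, leaving 37.
Highest papers per k$ first: Lab Q 16 > Lab B 15 > Lab N 13 > Lab V 10 > Lab Y 3.
Lab Q takes 2 more to reach its cap of 3 → 35 left.
Lab B: +8 to 11 (cap) → 27 left.
Lab N takes 13 more to reach its cap of 16 → 14 left.
Give Lab V 14 more to hit its cap of 15 → 0 left.
Total = 15×11 + 16×3 + 13×16 + 3×3 + 10×15 = 580.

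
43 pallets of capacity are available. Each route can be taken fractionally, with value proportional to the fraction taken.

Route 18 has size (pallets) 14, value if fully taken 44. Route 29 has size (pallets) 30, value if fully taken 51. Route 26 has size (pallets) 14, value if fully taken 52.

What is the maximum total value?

Best value per unit of size first: Route 26 52/14≈3.71, Route 18 44/14≈3.14, Route 29 51/30≈1.7.
Take all of Route 26 (14 pallets, value 52) → 29 pallets left.
All 14 pallets of Route 18 fit (value 44) → 15 remain.
Fill the last 15 pallets with part of Route 29: 15/30 of it earns 25.5.
Total value = 121.5.

121.5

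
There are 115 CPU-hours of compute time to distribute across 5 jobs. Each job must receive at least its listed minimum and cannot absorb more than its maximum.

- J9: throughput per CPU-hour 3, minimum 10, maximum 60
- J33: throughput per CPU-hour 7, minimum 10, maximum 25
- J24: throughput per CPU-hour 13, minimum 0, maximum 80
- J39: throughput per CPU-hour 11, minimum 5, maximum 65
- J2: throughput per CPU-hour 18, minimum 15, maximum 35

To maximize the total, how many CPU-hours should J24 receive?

55

Meeting every minimum uses 10+10+0+5+15 = 40 CPU-hours, leaving 75.
Order the jobs by throughput per CPU-hour: J2 18 > J24 13 > J39 11 > J33 7 > J9 3.
J2: +20 to 35 (cap) → 55 left.
J24: +55 (room for 80) → 55. Pool exhausted.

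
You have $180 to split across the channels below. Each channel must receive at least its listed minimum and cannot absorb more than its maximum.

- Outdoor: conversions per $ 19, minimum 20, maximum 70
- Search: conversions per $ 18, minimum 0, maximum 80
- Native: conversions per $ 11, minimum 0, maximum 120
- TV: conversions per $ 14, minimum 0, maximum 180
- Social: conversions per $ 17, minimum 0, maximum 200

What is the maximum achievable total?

Meeting every minimum uses 20+0+0+0+0 = 20 $, leaving 160.
Order the channels by conversions per $: Outdoor 19 > Search 18 > Social 17 > TV 14 > Native 11.
Outdoor takes 50 more to reach its cap of 70 — 110 left.
Give Search 80 more to hit its cap of 80 — 30 left.
Social has room for 200 more but only 30 remain, so it gets 30.
Total = 19×70 + 18×80 + 17×30 = 3280.

3280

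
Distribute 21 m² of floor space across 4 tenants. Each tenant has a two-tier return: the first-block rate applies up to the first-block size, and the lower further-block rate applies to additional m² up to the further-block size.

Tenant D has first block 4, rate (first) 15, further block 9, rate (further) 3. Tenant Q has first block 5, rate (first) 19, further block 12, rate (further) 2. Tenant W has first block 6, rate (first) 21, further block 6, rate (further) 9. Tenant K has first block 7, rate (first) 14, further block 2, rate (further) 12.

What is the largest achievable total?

Rank every tier by rate: Tenant W/T1 21 > Tenant Q/T1 19 > Tenant D/T1 15 > Tenant K/T1 14 > Tenant K/T2 12 > Tenant W/T2 9 > Tenant D/T2 3 > Tenant Q/T2 2.
Tenant W T1 at 21: fill all 6 — 15 left.
Tenant Q/T1 (19): +5 — 10 left.
Tenant D T1 at 15: fill all 4 — 6 left.
Tenant K/T1: +6 of 7 at 14; pool empty.
Total = 21×6 + 19×5 + 15×4 + 14×6 = 365.

365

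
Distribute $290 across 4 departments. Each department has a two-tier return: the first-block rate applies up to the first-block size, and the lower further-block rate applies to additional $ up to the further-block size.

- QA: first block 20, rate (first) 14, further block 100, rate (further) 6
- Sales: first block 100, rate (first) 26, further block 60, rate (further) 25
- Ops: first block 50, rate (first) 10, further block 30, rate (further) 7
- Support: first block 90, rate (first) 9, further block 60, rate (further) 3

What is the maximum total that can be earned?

5420

Rank every tier by rate: Sales/tier1 26 > Sales/tier2 25 > QA/tier1 14 > Ops/tier1 10 > Support/tier1 9 > Ops/tier2 7 > QA/tier2 6 > Support/tier2 3.
Fill Sales tier1 block (100 at 26) ; 190 left.
Sales/tier2 (25): +60 ; 130 left.
QA/tier1 (14): +20 ; 110 left.
Fill Ops tier1 block (50 at 10) ; 60 left.
60 remain; put them into Support tier1 at 9.
Total = 26×100 + 25×60 + 14×20 + 10×50 + 9×60 = 5420.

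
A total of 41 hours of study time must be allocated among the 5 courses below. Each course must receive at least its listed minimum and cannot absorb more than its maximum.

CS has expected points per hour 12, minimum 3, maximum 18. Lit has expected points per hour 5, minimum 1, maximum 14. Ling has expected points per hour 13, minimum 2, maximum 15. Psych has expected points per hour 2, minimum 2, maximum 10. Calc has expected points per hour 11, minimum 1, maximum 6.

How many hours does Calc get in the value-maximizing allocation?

Meeting every minimum uses 3+1+2+2+1 = 9 hours, leaving 32.
Order the courses by expected points per hour: Ling 13 > CS 12 > Calc 11 > Lit 5 > Psych 2.
Ling takes 13 more to reach its cap of 15 → 19 left.
CS: +15 to 18 (cap) → 4 left.
Only 4 left; Calc takes them to reach 5.

5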